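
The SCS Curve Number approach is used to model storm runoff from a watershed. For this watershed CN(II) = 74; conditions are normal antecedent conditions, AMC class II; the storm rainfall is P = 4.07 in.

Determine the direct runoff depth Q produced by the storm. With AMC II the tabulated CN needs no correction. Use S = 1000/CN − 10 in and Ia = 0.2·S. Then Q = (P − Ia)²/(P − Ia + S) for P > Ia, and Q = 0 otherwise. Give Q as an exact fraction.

Q = 155226681/94198300 in ≈ 1.648 in

Average conditions: CN = 74 (no AMC adjustment).
S = 1000/74 − 10 = 130/37 in ≈ 3.514 in
Ia = 0.2S: 0.2·3.514 = 0.703 in (exactly 26/37)
Excess rainfall: 4.070 − 0.703 = 3.367 in; P > Ia so Q > 0
Q = (12459/3700)²/((12459/3700) + 130/37) = (155226681/13690000)/(25459/3700) = 155226681/94198300 in ≈ 1.648 in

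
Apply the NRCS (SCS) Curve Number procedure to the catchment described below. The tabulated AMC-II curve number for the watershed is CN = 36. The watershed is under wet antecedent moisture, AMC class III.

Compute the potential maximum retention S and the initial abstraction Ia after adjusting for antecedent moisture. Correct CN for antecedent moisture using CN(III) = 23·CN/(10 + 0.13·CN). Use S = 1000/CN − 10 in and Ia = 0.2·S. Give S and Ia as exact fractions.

S = 1600/207 in ≈ 7.729 in; Ia = 320/207 in ≈ 1.546 in

Wet (AMC III): CN(III) = 23·36/(10 + 0.13·36) = 828/(367/25) = 20700/367 ≈ 56.403
Max retention: S = 1000/(20700/367) − 10 = 1600/207 in (≈ 7.729 in)
Initial abstraction Ia = S/5 = (1600/207)/5 = 320/207 ≈ 1.546 in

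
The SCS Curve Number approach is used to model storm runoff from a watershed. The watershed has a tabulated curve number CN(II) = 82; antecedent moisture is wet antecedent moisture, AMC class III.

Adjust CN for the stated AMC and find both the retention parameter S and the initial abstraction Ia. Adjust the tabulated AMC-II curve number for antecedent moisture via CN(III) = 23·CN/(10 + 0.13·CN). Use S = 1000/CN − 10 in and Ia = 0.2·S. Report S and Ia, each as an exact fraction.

Adjust CN=82 to AMC III: 23·82/(10 + 0.13·82) → 1886 ÷ (1033/50) = 94300/1033 ≈ 91.288
S = 1000/(94300/1033) − 10 = 900/943 in ≈ 0.954 in
Ia = 0.2S: 0.2·0.954 = 0.191 in (exactly 180/943)

S = 900/943 in ≈ 0.954 in; Ia = 180/943 in ≈ 0.191 in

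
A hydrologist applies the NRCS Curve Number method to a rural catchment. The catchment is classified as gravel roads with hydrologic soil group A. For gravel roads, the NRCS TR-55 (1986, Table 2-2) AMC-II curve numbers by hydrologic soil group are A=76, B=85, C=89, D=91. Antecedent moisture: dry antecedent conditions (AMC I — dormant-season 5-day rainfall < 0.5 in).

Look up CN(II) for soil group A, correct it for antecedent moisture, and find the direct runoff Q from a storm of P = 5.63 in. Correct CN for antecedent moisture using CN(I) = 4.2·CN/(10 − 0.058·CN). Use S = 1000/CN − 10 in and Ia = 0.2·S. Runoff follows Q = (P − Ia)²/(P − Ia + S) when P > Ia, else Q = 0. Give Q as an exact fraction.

Q = 3011704641/2059890700 in ≈ 1.462 in

NRCS table: gravel roads, soil group A → CN(II) = 76
CN(I) from CN(II)=76: (4.2·76)/(10 − 0.058·76) = 13300/233 ≈ 57.082
S = 1000/(13300/233) − 10 = 1000/133 in ≈ 7.519 in
Ia = 0.2·(1000/133) = 200/133 in ≈ 1.504 in
Since P=5.630 > Ia=1.504: effective rainfall P−Ia = 54879/13300 in
Q: (54879/13300)² ÷ (154879/13300) = 3011704641/2059890700 in (≈ 1.462 in)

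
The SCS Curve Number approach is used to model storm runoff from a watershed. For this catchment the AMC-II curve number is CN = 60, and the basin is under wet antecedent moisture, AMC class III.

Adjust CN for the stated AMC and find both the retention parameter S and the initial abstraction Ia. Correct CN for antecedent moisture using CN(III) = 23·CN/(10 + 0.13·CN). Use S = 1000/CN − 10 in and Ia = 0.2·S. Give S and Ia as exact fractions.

S = 200/69 in ≈ 2.899 in; Ia = 40/69 in ≈ 0.580 in

CN(III) from CN(II)=60: (23·60)/(10 + 0.13·60) = 6900/89 ≈ 77.528
Max retention: S = 1000/(6900/89) − 10 = 200/69 in (≈ 2.899 in)
Initial abstraction Ia = S/5 = (200/69)/5 = 40/69 ≈ 0.580 in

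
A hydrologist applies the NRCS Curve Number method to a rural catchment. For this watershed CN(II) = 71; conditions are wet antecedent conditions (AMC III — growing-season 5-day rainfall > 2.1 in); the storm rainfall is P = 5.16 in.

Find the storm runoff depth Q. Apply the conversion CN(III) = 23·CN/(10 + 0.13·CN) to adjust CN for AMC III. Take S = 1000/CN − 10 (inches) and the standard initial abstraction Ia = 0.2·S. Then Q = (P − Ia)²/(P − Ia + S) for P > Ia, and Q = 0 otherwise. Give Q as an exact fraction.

Q = 38477568649/10967922025 in ≈ 3.508 in

Adjust CN=71 to AMC III: 23·71/(10 + 0.13·71) → 1633 ÷ (1923/100) = 163300/1923 ≈ 84.919
Retention S: 1000/CN − 10 with CN=84.919 → S = 2900/1633 ≈ 1.776 in
Initial abstraction Ia = S/5 = (2900/1633)/5 = 580/1633 ≈ 0.355 in
Since P=5.160 > Ia=0.355: effective rainfall P−Ia = 196157/40825 in
Q = (196157/40825)²/((196157/40825) + 2900/1633) = (38477568649/1666680625)/(268657/40825) = 38477568649/10967922025 in ≈ 3.508 in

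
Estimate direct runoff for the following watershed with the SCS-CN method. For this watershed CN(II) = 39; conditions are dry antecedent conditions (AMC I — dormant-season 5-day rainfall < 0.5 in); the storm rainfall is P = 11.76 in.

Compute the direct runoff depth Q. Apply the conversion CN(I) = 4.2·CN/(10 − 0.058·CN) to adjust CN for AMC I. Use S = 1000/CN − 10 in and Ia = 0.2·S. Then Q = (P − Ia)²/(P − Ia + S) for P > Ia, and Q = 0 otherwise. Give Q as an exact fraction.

Q = 3897208898/8709921675 in ≈ 0.447 in

Dry (AMC I): CN(I) = 4.2·39/(10 − 0.058·39) = (819/5)/(3869/500) = 81900/3869 ≈ 21.168
S = 1000/(81900/3869) − 10 = 30500/819 in ≈ 37.241 in
Initial abstraction Ia = S/5 = (30500/819)/5 = 6100/819 ≈ 7.448 in
Excess rainfall: 11.760 − 7.448 = 4.312 in; P > Ia so Q > 0
Q = (88286/20475)²/((88286/20475) + 30500/819) = (7794417796/419225625)/(850786/20475) = 3897208898/8709921675 in ≈ 0.447 in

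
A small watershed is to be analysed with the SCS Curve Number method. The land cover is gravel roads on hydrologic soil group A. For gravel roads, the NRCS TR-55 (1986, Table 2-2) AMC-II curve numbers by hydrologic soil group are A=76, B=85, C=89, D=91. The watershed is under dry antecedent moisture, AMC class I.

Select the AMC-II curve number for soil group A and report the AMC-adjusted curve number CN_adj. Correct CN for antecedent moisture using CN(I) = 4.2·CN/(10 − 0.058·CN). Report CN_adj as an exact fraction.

CN_adj = 13300/233 ≈ 57.082

NRCS table: gravel roads, soil group A → CN(II) = 76
Dry (AMC I): CN(I) = 4.2·76/(10 − 0.058·76) = (1596/5)/(699/125) = 13300/233 ≈ 57.082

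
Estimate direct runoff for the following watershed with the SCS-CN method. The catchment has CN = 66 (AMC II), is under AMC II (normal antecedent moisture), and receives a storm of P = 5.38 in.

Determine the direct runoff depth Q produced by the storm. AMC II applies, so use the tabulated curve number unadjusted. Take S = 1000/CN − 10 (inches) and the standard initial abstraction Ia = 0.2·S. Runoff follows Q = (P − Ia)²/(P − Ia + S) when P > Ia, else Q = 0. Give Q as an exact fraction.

Q = 51509329/25867050 in ≈ 1.991 in

Average conditions: CN = 66 (no AMC adjustment).
Retention S: 1000/CN − 10 with CN=66.000 → S = 170/33 ≈ 5.152 in
Ia = 0.2S: 0.2·5.152 = 1.030 in (exactly 34/33)
Excess rainfall: 5.380 − 1.030 = 4.350 in; P > Ia so Q > 0
Q = (7177/1650)²/((7177/1650) + 170/33) = (51509329/2722500)/(15677/1650) = 51509329/25867050 in ≈ 1.991 in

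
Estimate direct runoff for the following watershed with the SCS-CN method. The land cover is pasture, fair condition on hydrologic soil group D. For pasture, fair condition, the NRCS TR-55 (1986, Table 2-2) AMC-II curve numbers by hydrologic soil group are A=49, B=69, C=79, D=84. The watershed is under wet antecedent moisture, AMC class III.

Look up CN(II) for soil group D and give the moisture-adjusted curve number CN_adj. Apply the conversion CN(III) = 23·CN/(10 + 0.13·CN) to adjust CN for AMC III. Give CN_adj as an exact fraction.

CN_adj = 48300/523 ≈ 92.352

NRCS table: pasture, fair condition, soil group D → CN(II) = 84
Wet (AMC III): CN(III) = 23·84/(10 + 0.13·84) = 1932/(523/25) = 48300/523 ≈ 92.352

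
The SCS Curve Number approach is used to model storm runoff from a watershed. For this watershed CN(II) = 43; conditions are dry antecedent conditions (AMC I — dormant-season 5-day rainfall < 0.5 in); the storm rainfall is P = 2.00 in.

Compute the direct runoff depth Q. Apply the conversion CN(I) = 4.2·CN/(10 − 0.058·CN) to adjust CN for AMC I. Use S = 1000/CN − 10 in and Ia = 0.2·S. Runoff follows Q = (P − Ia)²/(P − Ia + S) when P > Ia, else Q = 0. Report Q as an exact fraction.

Dry (AMC I): CN(I) = 4.2·43/(10 − 0.058·43) = (903/5)/(3753/500) = 30100/1251 ≈ 24.061
S = 1000/(30100/1251) − 10 = 9500/301 in ≈ 31.561 in
Ia = 0.2·(9500/301) = 1900/301 in ≈ 6.312 in
P = 2.000 ≤ Ia = 6.312 in: entire storm abstracted, Q = 0.

Q = 0 in ≈ 0.000 in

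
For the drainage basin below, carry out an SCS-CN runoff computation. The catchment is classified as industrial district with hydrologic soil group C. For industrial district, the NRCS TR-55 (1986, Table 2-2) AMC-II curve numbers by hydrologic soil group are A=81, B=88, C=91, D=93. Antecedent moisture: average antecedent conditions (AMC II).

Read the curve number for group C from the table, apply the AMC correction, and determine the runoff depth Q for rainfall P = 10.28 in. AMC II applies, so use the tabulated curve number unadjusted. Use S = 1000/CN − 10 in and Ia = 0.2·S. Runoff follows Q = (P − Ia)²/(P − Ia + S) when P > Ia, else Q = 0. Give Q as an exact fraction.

NRCS table: industrial district, soil group C → CN(II) = 91
CN(II) = 91; AMC II needs no correction.
Retention S: 1000/CN − 10 with CN=91.000 → S = 90/91 ≈ 0.989 in
Ia = 0.2S: 0.2·0.989 = 0.198 in (exactly 18/91)
Since P=10.280 > Ia=0.198: effective rainfall P−Ia = 22937/2275 in
Q: (22937/2275)² ÷ (25187/2275) = 526105969/57300425 in (≈ 9.182 in)

Q = 526105969/57300425 in ≈ 9.182 in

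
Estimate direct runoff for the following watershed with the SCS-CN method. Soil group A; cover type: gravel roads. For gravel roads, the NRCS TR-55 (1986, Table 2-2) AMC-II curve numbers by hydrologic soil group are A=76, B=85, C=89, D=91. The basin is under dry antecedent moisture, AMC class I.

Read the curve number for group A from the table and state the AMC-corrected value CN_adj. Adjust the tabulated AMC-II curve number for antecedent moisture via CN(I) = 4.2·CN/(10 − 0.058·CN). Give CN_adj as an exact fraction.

CN_adj = 13300/233 ≈ 57.082

NRCS table: gravel roads, soil group A → CN(II) = 76
Dry (AMC I): CN(I) = 4.2·76/(10 − 0.058·76) = (1596/5)/(699/125) = 13300/233 ≈ 57.082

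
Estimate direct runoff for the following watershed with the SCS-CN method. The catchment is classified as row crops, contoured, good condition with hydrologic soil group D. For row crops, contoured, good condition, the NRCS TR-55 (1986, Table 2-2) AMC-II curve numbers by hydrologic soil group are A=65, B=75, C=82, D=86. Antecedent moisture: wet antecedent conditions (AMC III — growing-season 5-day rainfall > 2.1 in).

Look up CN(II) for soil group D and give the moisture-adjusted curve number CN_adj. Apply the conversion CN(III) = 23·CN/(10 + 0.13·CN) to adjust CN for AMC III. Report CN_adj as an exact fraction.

NRCS table: row crops, contoured, good condition, soil group D → CN(II) = 86
CN(III) from CN(II)=86: (23·86)/(10 + 0.13·86) = 98900/1059 ≈ 93.390

CN_adj = 98900/1059 ≈ 93.390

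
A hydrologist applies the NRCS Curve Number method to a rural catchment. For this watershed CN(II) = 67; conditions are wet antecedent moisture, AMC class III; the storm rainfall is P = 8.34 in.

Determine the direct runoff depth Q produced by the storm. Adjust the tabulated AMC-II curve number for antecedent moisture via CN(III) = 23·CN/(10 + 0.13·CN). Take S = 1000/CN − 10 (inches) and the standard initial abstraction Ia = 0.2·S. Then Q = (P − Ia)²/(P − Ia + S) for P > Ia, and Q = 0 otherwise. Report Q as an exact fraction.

Wet (AMC III): CN(III) = 23·67/(10 + 0.13·67) = 1541/(1871/100) = 154100/1871 ≈ 82.362
S = 1000/(154100/1871) − 10 = 3300/1541 in ≈ 2.141 in
Ia = 0.2S: 0.2·2.141 = 0.428 in (exactly 660/1541)
Excess rainfall: 8.340 − 0.428 = 7.912 in; P > Ia so Q > 0
Q = (609597/77050)²/((609597/77050) + 3300/1541) = (371608502409/5936702500)/(774597/77050) = 123869500803/19894232950 in ≈ 6.226 in

Q = 123869500803/19894232950 in ≈ 6.226 in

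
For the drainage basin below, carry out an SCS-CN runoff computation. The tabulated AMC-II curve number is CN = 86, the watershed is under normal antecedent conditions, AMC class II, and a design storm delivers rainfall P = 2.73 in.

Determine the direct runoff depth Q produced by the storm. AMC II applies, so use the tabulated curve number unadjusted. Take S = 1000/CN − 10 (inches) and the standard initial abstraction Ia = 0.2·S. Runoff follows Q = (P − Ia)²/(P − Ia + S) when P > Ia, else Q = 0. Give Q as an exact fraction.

Q = 15270703/10651100 in ≈ 1.434 in

AMC II — tabulated CN = 86 applies directly.
Max retention: S = 1000/86 − 10 = 70/43 in (≈ 1.628 in)
Ia = 0.2·(70/43) = 14/43 in ≈ 0.326 in
Since P=2.730 > Ia=0.326: effective rainfall P−Ia = 10339/4300 in
Q = (10339/4300)²/((10339/4300) + 70/43) = (106894921/18490000)/(17339/4300) = 15270703/10651100 in ≈ 1.434 in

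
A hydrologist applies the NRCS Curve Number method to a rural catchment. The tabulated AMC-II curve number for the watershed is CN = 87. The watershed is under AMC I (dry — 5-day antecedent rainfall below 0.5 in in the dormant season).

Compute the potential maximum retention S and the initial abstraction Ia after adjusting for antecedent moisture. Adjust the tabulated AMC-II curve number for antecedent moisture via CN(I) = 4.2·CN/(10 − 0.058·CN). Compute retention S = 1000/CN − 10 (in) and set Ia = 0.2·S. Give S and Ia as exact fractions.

S = 6500/1827 in ≈ 3.558 in; Ia = 1300/1827 in ≈ 0.712 in

CN(I) from CN(II)=87: (4.2·87)/(10 − 0.058·87) = 182700/2477 ≈ 73.759
Max retention: S = 1000/(182700/2477) − 10 = 6500/1827 in (≈ 3.558 in)
Initial abstraction Ia = S/5 = (6500/1827)/5 = 1300/1827 ≈ 0.712 in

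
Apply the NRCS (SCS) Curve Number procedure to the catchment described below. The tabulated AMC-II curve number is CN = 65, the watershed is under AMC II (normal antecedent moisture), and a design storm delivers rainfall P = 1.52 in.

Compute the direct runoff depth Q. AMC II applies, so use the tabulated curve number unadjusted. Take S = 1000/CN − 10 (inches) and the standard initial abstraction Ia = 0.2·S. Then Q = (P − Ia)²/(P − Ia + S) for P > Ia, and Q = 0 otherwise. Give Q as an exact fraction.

CN(II) = 65; AMC II needs no correction.
Max retention: S = 1000/65 − 10 = 70/13 in (≈ 5.385 in)
Initial abstraction Ia = S/5 = (70/13)/5 = 14/13 ≈ 1.077 in
P − Ia = 1.520 − 1.077 = 144/325 ≈ 0.443 in (> 0, runoff occurs)
Runoff Q = (P−Ia)²/(P−Ia+S) = (0.443)²/(0.443+5.385) = 10368/307775 ≈ 0.034 in

Q = 10368/307775 in ≈ 0.034 in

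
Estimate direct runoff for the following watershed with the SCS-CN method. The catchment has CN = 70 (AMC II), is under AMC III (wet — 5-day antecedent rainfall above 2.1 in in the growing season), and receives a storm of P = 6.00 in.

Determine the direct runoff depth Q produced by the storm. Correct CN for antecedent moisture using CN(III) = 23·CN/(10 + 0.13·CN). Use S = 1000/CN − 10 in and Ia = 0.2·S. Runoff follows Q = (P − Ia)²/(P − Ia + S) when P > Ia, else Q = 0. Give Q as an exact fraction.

Q = 45602/10787 in ≈ 4.227 in

Wet (AMC III): CN(III) = 23·70/(10 + 0.13·70) = 1610/(191/10) = 16100/191 ≈ 84.293
Max retention: S = 1000/(16100/191) − 10 = 300/161 in (≈ 1.863 in)
Ia = 0.2·(300/161) = 60/161 in ≈ 0.373 in
P − Ia = 6.000 − 0.373 = 906/161 ≈ 5.627 in (> 0, runoff occurs)
Q: (906/161)² ÷ (1206/161) = 45602/10787 in (≈ 4.227 in)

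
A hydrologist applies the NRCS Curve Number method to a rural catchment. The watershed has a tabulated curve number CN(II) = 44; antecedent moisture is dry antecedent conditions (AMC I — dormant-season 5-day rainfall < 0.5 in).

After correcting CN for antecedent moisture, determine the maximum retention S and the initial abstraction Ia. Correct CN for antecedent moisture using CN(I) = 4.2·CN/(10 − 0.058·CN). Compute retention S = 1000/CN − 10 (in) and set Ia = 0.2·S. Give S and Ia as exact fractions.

Adjust CN=44 to AMC I: 4.2·44/(10 − 0.058·44) → (924/5) ÷ (931/125) = 3300/133 ≈ 24.812
S = 1000/(3300/133) − 10 = 1000/33 in ≈ 30.303 in
Initial abstraction Ia = S/5 = (1000/33)/5 = 200/33 ≈ 6.061 in

S = 1000/33 in ≈ 30.303 in; Ia = 200/33 in ≈ 6.061 in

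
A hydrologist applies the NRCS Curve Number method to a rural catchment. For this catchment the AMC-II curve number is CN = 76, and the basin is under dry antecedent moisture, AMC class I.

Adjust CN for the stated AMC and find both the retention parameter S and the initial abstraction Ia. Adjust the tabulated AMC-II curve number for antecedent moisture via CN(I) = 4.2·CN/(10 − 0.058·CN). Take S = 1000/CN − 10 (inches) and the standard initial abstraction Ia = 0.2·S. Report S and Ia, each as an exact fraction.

Dry (AMC I): CN(I) = 4.2·76/(10 − 0.058·76) = (1596/5)/(699/125) = 13300/233 ≈ 57.082
S = 1000/(13300/233) − 10 = 1000/133 in ≈ 7.519 in
Ia = 0.2·(1000/133) = 200/133 in ≈ 1.504 in

S = 1000/133 in ≈ 7.519 in; Ia = 200/133 in ≈ 1.504 in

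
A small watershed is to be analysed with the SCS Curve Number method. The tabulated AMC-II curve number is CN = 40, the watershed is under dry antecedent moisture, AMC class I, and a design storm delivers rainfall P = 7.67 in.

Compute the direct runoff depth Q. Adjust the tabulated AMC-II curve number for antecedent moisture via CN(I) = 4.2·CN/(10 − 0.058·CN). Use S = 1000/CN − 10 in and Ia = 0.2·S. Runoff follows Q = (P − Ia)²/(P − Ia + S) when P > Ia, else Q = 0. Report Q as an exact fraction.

Q = 136161/17758300 in ≈ 0.008 in

Dry (AMC I): CN(I) = 4.2·40/(10 − 0.058·40) = 168/(192/25) = 175/8 ≈ 21.875
Max retention: S = 1000/(175/8) − 10 = 250/7 in (≈ 35.714 in)
Ia = 0.2S: 0.2·35.714 = 7.143 in (exactly 50/7)
Since P=7.670 > Ia=7.143: effective rainfall P−Ia = 369/700 in
Q = (369/700)²/((369/700) + 250/7) = (136161/490000)/(25369/700) = 136161/17758300 in ≈ 0.008 in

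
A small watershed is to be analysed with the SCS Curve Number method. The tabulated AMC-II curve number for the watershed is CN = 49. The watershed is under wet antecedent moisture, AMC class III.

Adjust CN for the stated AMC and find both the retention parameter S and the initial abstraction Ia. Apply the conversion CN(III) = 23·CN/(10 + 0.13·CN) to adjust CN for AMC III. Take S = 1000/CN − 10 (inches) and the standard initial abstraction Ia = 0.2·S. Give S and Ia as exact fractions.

Wet (AMC III): CN(III) = 23·49/(10 + 0.13·49) = 1127/(1637/100) = 112700/1637 ≈ 68.845
Retention S: 1000/CN − 10 with CN=68.845 → S = 5100/1127 ≈ 4.525 in
Ia = 0.2·(5100/1127) = 1020/1127 in ≈ 0.905 in

S = 5100/1127 in ≈ 4.525 in; Ia = 1020/1127 in ≈ 0.905 in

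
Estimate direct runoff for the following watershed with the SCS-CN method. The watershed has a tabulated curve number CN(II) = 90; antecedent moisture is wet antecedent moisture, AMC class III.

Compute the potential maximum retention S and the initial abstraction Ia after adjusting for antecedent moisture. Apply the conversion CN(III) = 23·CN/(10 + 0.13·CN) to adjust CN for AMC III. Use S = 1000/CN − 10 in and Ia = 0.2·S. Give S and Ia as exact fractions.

S = 100/207 in ≈ 0.483 in; Ia = 20/207 in ≈ 0.097 in

CN(III) from CN(II)=90: (23·90)/(10 + 0.13·90) = 20700/217 ≈ 95.392
Retention S: 1000/CN − 10 with CN=95.392 → S = 100/207 ≈ 0.483 in
Ia = 0.2·(100/207) = 20/207 in ≈ 0.097 in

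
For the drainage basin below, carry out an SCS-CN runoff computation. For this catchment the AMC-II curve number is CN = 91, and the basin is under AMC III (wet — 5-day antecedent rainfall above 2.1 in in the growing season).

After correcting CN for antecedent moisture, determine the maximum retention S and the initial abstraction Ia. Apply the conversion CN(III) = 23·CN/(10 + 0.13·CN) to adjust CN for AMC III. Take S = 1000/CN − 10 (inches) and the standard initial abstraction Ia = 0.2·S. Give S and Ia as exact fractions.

S = 900/2093 in ≈ 0.430 in; Ia = 180/2093 in ≈ 0.086 in

Wet (AMC III): CN(III) = 23·91/(10 + 0.13·91) = 2093/(2183/100) = 209300/2183 ≈ 95.877
Max retention: S = 1000/(209300/2183) − 10 = 900/2093 in (≈ 0.430 in)
Ia = 0.2·(900/2093) = 180/2093 in ≈ 0.086 in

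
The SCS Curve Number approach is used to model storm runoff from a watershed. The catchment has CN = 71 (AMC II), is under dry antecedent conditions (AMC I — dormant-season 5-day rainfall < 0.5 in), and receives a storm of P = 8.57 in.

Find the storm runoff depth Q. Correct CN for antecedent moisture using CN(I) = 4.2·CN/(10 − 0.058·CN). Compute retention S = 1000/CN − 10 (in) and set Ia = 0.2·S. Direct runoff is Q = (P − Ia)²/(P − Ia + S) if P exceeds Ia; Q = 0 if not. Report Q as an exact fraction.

CN(I) from CN(II)=71: (4.2·71)/(10 − 0.058·71) = 149100/2941 ≈ 50.697
Retention S: 1000/CN − 10 with CN=50.697 → S = 14500/1491 ≈ 9.725 in
Ia = 0.2S: 0.2·9.725 = 1.945 in (exactly 2900/1491)
Excess rainfall: 8.570 − 1.945 = 6.625 in; P > Ia so Q > 0
Runoff Q = (P−Ia)²/(P−Ia+S) = (6.625)²/(6.625+9.725) = 975723157369/363474041700 ≈ 2.684 in

Q = 975723157369/363474041700 in ≈ 2.684 in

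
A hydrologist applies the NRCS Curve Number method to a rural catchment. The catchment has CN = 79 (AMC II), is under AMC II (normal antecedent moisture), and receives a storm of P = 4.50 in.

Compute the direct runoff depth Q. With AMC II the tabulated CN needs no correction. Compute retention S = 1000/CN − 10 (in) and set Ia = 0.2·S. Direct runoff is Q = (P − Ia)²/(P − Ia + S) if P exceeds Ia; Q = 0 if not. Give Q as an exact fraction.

AMC II — tabulated CN = 79 applies directly.
S = 1000/79 − 10 = 210/79 in ≈ 2.658 in
Ia = 0.2·(210/79) = 42/79 in ≈ 0.532 in
Excess rainfall: 4.500 − 0.532 = 3.968 in; P > Ia so Q > 0
Q = (627/158)²/((627/158) + 210/79) = (393129/24964)/(1047/158) = 131043/55142 in ≈ 2.376 in

Q = 131043/55142 in ≈ 2.376 in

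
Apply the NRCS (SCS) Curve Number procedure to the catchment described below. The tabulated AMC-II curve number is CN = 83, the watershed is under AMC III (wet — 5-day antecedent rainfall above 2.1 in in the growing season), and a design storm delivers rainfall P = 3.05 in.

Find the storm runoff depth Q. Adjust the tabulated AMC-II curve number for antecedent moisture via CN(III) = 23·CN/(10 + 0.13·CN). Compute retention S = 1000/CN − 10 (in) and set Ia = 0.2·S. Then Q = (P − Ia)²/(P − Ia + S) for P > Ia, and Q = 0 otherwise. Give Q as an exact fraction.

Q = 12022903201/5484518820 in ≈ 2.192 in

Adjust CN=83 to AMC III: 23·83/(10 + 0.13·83) → 1909 ÷ (2079/100) = 190900/2079 ≈ 91.823
Retention S: 1000/CN − 10 with CN=91.823 → S = 1700/1909 ≈ 0.891 in
Ia = 0.2·(1700/1909) = 340/1909 in ≈ 0.178 in
Excess rainfall: 3.050 − 0.178 = 2.872 in; P > Ia so Q > 0
Q: (109649/38180)² ÷ (143649/38180) = 12022903201/5484518820 in (≈ 2.192 in)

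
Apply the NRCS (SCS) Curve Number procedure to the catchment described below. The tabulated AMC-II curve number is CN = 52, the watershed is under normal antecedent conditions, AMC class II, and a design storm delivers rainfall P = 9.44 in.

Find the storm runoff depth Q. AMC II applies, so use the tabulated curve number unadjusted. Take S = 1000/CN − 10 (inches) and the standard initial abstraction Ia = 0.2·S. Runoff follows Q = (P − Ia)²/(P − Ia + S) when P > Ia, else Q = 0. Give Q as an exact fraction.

Average conditions: CN = 52 (no AMC adjustment).
S = 1000/52 − 10 = 120/13 in ≈ 9.231 in
Initial abstraction Ia = S/5 = (120/13)/5 = 24/13 ≈ 1.846 in
Since P=9.440 > Ia=1.846: effective rainfall P−Ia = 2468/325 in
Q = (2468/325)²/((2468/325) + 120/13) = (6091024/105625)/(5468/325) = 1522756/444275 in ≈ 3.428 in

Q = 1522756/444275 in ≈ 3.428 in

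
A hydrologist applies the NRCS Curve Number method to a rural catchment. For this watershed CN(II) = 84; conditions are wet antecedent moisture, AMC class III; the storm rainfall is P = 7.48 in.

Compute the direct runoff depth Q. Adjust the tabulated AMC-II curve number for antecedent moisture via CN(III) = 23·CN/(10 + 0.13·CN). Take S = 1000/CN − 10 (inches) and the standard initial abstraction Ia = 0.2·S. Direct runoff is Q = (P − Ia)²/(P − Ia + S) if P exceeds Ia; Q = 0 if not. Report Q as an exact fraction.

Q = 7800599041/1187226075 in ≈ 6.570 in

Wet (AMC III): CN(III) = 23·84/(10 + 0.13·84) = 1932/(523/25) = 48300/523 ≈ 92.352
Max retention: S = 1000/(48300/523) − 10 = 400/483 in (≈ 0.828 in)
Ia = 0.2S: 0.2·0.828 = 0.166 in (exactly 80/483)
Since P=7.480 > Ia=0.166: effective rainfall P−Ia = 88321/12075 in
Q = (88321/12075)²/((88321/12075) + 400/483) = (7800599041/145805625)/(98321/12075) = 7800599041/1187226075 in ≈ 6.570 in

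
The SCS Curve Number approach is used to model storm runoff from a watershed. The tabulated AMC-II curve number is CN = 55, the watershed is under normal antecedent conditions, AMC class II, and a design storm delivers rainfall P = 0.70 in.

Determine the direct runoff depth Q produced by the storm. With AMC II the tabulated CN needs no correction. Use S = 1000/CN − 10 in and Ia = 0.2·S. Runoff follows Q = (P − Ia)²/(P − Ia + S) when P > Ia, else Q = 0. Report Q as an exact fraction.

Average conditions: CN = 55 (no AMC adjustment).
S = 1000/55 − 10 = 90/11 in ≈ 8.182 in
Ia = 0.2·(90/11) = 18/11 in ≈ 1.636 in
P = 0.700 ≤ Ia = 1.636 in: entire storm abstracted, Q = 0.

Q = 0 in ≈ 0.000 in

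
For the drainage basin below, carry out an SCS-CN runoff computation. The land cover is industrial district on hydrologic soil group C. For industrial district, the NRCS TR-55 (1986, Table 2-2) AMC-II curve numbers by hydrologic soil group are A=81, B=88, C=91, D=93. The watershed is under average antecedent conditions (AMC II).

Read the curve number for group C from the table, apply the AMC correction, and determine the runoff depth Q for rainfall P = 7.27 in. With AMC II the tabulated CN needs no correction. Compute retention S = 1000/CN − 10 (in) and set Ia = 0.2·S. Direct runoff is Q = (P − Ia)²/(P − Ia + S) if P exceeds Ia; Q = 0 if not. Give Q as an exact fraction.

Q = 4141823449/667548700 in ≈ 6.205 in

NRCS table: industrial district, soil group C → CN(II) = 91
Average conditions: CN = 91 (no AMC adjustment).
Retention S: 1000/CN − 10 with CN=91.000 → S = 90/91 ≈ 0.989 in
Ia = 0.2·(90/91) = 18/91 in ≈ 0.198 in
P − Ia = 7.270 − 0.198 = 64357/9100 ≈ 7.072 in (> 0, runoff occurs)
Runoff Q = (P−Ia)²/(P−Ia+S) = (7.072)²/(7.072+0.989) = 4141823449/667548700 ≈ 6.205 in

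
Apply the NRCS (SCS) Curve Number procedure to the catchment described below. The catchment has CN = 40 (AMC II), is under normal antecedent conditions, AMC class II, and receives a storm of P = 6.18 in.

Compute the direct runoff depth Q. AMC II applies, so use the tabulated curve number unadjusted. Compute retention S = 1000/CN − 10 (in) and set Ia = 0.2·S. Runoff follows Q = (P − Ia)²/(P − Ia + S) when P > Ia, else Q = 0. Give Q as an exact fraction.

CN(II) = 40; AMC II needs no correction.
Retention S: 1000/CN − 10 with CN=40.000 → S = 15 ≈ 15.000 in
Ia = 0.2·15 = 3 in ≈ 3.000 in
Since P=6.180 > Ia=3.000: effective rainfall P−Ia = 159/50 in
Q = (159/50)²/((159/50) + 15) = (25281/2500)/(909/50) = 2809/5050 in ≈ 0.556 in

Q = 2809/5050 in ≈ 0.556 in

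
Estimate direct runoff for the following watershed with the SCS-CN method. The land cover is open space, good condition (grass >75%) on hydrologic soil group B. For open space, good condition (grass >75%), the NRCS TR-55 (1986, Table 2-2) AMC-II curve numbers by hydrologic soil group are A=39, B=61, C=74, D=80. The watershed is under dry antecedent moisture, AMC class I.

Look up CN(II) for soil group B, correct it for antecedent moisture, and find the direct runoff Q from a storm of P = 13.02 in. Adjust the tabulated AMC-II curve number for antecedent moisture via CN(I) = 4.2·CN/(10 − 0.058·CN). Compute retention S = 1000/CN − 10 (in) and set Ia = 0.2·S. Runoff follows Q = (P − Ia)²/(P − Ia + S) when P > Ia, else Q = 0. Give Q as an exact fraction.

NRCS table: open space, good condition (grass >75%), soil group B → CN(II) = 61
CN(I) from CN(II)=61: (4.2·61)/(10 − 0.058·61) = 42700/1077 ≈ 39.647
S = 1000/(42700/1077) − 10 = 6500/427 in ≈ 15.222 in
Initial abstraction Ia = S/5 = (6500/427)/5 = 1300/427 ≈ 3.044 in
Excess rainfall: 13.020 − 3.044 = 9.976 in; P > Ia so Q > 0
Q = (212977/21350)²/((212977/21350) + 6500/427) = (45359202529/455822500)/(537977/21350) = 45359202529/11485808950 in ≈ 3.949 in

Q = 45359202529/11485808950 in ≈ 3.949 in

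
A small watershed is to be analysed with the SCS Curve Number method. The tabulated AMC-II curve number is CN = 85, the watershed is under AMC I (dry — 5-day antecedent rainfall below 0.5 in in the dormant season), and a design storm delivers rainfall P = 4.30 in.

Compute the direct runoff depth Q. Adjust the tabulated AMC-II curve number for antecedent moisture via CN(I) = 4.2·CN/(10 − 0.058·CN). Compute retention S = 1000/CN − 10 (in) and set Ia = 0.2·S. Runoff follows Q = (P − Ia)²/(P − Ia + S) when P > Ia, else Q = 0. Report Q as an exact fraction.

CN(I) from CN(II)=85: (4.2·85)/(10 − 0.058·85) = 11900/169 ≈ 70.414
Max retention: S = 1000/(11900/169) − 10 = 500/119 in (≈ 4.202 in)
Ia = 0.2S: 0.2·4.202 = 0.840 in (exactly 100/119)
P − Ia = 4.300 − 0.840 = 4117/1190 ≈ 3.460 in (> 0, runoff occurs)
Q = (4117/1190)²/((4117/1190) + 500/119) = (16949689/1416100)/(9117/1190) = 16949689/10849230 in ≈ 1.562 in

Q = 16949689/10849230 in ≈ 1.562 in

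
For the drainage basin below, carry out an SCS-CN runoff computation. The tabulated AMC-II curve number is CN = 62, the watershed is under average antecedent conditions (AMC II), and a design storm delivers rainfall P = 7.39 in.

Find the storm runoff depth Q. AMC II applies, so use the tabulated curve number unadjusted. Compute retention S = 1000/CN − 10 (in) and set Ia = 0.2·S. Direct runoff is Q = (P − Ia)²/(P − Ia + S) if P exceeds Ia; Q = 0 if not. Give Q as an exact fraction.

Q = 365153881/118137900 in ≈ 3.091 in

CN(II) = 62; AMC II needs no correction.
Retention S: 1000/CN − 10 with CN=62.000 → S = 190/31 ≈ 6.129 in
Ia = 0.2·(190/31) = 38/31 in ≈ 1.226 in
Excess rainfall: 7.390 − 1.226 = 6.164 in; P > Ia so Q > 0
Q: (19109/3100)² ÷ (38109/3100) = 365153881/118137900 in (≈ 3.091 in)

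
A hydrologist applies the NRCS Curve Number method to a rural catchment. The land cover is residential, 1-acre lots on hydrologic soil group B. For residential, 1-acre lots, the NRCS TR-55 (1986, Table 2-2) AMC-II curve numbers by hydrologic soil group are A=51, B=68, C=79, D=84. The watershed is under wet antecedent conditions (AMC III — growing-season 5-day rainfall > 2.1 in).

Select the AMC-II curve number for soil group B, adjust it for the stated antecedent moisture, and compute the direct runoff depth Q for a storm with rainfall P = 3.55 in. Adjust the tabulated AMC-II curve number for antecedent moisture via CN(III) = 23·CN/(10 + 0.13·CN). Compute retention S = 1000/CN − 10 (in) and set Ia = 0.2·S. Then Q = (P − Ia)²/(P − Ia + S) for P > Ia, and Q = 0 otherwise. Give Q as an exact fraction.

NRCS table: residential, 1-acre lots, soil group B → CN(II) = 68
Adjust CN=68 to AMC III: 23·68/(10 + 0.13·68) → 1564 ÷ (471/25) = 39100/471 ≈ 83.015
Max retention: S = 1000/(39100/471) − 10 = 800/391 in (≈ 2.046 in)
Ia = 0.2·(800/391) = 160/391 in ≈ 0.409 in
Since P=3.550 > Ia=0.409: effective rainfall P−Ia = 24561/7820 in
Q: (24561/7820)² ÷ (40561/7820) = 603242721/317187020 in (≈ 1.902 in)

Q = 603242721/317187020 in ≈ 1.902 in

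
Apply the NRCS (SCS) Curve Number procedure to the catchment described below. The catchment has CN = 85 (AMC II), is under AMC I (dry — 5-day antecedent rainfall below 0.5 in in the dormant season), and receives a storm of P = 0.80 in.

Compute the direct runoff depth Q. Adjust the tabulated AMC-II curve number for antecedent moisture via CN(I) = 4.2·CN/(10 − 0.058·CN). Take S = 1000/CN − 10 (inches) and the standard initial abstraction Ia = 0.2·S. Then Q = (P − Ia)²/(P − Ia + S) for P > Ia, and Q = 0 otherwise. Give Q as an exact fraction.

CN(I) from CN(II)=85: (4.2·85)/(10 − 0.058·85) = 11900/169 ≈ 70.414
Max retention: S = 1000/(11900/169) − 10 = 500/119 in (≈ 4.202 in)
Initial abstraction Ia = S/5 = (500/119)/5 = 100/119 ≈ 0.840 in
P = 0.800 ≤ Ia = 0.840 in: entire storm abstracted, Q = 0.

Q = 0 in ≈ 0.000 in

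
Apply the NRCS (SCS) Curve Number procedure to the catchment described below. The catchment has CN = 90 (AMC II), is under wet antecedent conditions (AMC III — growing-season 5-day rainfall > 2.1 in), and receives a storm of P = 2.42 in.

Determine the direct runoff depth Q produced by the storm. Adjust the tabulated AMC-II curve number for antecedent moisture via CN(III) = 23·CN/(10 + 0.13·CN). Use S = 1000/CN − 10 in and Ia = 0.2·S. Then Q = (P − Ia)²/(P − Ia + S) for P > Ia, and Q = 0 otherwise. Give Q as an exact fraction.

Adjust CN=90 to AMC III: 23·90/(10 + 0.13·90) → 2070 ÷ (217/10) = 20700/217 ≈ 95.392
Retention S: 1000/CN − 10 with CN=95.392 → S = 100/207 ≈ 0.483 in
Ia = 0.2S: 0.2·0.483 = 0.097 in (exactly 20/207)
Since P=2.420 > Ia=0.097: effective rainfall P−Ia = 24047/10350 in
Q = (24047/10350)²/((24047/10350) + 100/207) = (578258209/107122500)/(29047/10350) = 578258209/300636450 in ≈ 1.923 in

Q = 578258209/300636450 in ≈ 1.923 in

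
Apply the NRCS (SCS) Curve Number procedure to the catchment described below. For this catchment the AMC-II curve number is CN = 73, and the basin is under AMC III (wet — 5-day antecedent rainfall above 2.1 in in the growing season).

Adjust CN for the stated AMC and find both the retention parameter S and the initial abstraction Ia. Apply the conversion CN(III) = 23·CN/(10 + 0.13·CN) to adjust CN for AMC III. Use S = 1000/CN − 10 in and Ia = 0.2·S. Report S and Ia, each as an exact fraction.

S = 2700/1679 in ≈ 1.608 in; Ia = 540/1679 in ≈ 0.322 in

CN(III) from CN(II)=73: (23·73)/(10 + 0.13·73) = 167900/1949 ≈ 86.147
Max retention: S = 1000/(167900/1949) − 10 = 2700/1679 in (≈ 1.608 in)
Initial abstraction Ia = S/5 = (2700/1679)/5 = 540/1679 ≈ 0.322 in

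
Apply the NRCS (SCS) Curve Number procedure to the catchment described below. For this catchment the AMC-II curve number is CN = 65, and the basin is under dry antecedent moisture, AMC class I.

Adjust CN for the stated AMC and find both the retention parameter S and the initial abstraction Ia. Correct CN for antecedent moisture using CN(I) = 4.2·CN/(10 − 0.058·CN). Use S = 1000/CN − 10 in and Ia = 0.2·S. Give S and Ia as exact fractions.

S = 500/39 in ≈ 12.821 in; Ia = 100/39 in ≈ 2.564 in

Adjust CN=65 to AMC I: 4.2·65/(10 − 0.058·65) → 273 ÷ (623/100) = 3900/89 ≈ 43.820
Max retention: S = 1000/(3900/89) − 10 = 500/39 in (≈ 12.821 in)
Initial abstraction Ia = S/5 = (500/39)/5 = 100/39 ≈ 2.564 in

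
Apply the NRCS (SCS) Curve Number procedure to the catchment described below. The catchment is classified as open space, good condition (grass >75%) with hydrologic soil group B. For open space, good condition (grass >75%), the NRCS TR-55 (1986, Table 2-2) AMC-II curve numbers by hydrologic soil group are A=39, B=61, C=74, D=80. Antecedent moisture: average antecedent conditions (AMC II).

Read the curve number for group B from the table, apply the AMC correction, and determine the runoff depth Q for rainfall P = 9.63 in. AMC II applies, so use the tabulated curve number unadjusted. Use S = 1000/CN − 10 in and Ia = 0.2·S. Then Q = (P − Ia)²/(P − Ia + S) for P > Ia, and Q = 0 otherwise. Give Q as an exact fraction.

Q = 865063083/182884100 in ≈ 4.730 in

NRCS table: open space, good condition (grass >75%), soil group B → CN(II) = 61
AMC II — tabulated CN = 61 applies directly.
Retention S: 1000/CN − 10 with CN=61.000 → S = 390/61 ≈ 6.393 in
Initial abstraction Ia = S/5 = (390/61)/5 = 78/61 ≈ 1.279 in
Excess rainfall: 9.630 − 1.279 = 8.351 in; P > Ia so Q > 0
Runoff Q = (P−Ia)²/(P−Ia+S) = (8.351)²/(8.351+6.393) = 865063083/182884100 ≈ 4.730 in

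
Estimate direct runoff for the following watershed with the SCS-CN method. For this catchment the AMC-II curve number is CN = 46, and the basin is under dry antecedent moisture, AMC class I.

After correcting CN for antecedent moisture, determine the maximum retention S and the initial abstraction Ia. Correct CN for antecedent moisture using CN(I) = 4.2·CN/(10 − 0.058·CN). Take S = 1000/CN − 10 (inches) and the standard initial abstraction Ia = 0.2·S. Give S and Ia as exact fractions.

S = 4500/161 in ≈ 27.950 in; Ia = 900/161 in ≈ 5.590 in

Dry (AMC I): CN(I) = 4.2·46/(10 − 0.058·46) = (966/5)/(1833/250) = 16100/611 ≈ 26.350
S = 1000/(16100/611) − 10 = 4500/161 in ≈ 27.950 in
Ia = 0.2·(4500/161) = 900/161 in ≈ 5.590 in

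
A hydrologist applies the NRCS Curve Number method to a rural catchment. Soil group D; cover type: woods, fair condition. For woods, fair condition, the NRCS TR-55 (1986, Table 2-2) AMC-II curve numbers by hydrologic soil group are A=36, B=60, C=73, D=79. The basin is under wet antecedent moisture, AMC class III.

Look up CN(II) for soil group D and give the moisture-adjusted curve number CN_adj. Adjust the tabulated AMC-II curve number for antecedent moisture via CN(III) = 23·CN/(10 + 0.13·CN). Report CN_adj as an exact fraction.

NRCS table: woods, fair condition, soil group D → CN(II) = 79
CN(III) from CN(II)=79: (23·79)/(10 + 0.13·79) = 181700/2027 ≈ 89.640

CN_adj = 181700/2027 ≈ 89.640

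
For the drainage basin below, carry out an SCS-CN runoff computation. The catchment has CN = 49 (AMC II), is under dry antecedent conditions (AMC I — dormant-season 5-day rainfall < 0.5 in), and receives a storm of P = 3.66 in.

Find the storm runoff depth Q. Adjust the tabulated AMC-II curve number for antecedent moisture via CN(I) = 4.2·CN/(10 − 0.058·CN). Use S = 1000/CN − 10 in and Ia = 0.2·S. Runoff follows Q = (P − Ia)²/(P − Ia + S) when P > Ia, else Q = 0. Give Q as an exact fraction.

Q = 0 in ≈ 0.000 in

Dry (AMC I): CN(I) = 4.2·49/(10 − 0.058·49) = (1029/5)/(3579/500) = 34300/1193 ≈ 28.751
Retention S: 1000/CN − 10 with CN=28.751 → S = 8500/343 ≈ 24.781 in
Ia = 0.2S: 0.2·24.781 = 4.956 in (exactly 1700/343)
P = 3.660 ≤ Ia = 4.956 in: entire storm abstracted, Q = 0.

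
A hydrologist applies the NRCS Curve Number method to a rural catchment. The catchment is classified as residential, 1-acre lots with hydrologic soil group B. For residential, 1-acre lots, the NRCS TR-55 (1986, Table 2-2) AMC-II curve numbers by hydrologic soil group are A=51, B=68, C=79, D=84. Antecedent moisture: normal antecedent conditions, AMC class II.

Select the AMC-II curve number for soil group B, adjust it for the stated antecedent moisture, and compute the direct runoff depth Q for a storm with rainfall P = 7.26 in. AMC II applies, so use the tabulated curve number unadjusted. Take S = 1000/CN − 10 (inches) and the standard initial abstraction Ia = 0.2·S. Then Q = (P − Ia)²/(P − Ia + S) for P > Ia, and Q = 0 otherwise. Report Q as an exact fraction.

Q = 28847641/7965350 in ≈ 3.622 in

NRCS table: residential, 1-acre lots, soil group B → CN(II) = 68
AMC II — tabulated CN = 68 applies directly.
Max retention: S = 1000/68 − 10 = 80/17 in (≈ 4.706 in)
Initial abstraction Ia = S/5 = (80/17)/5 = 16/17 ≈ 0.941 in
Excess rainfall: 7.260 − 0.941 = 6.319 in; P > Ia so Q > 0
Q: (5371/850)² ÷ (9371/850) = 28847641/7965350 in (≈ 3.622 in)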